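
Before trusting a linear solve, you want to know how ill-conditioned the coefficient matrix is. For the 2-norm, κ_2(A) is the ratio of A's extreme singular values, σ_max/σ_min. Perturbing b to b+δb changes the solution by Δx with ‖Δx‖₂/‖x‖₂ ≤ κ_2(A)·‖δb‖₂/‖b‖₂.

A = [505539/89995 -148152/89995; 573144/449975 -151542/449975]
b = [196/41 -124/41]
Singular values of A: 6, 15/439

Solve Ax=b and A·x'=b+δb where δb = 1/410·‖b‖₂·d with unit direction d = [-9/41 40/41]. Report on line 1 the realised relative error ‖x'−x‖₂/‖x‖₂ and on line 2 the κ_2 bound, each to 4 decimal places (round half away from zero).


0.0034
0.4283

σ_max = 6, σ_min = 15/439
condition number: 6 ÷ (15/439) = 175.6000
worst-case relative error ≤ 175.6000 × 1/410 = 0.4283
solve Ax = b  →  x = [-32.1387 -112.5707]
2-norm of b is 5.6569; of x, 117.0686
re-solving with b+δb shifts x by Δx of norm 0.4038
realised ‖Δx‖/‖x‖ = 0.0034
realised/bound (from unrounded values) ≈ 0.0081


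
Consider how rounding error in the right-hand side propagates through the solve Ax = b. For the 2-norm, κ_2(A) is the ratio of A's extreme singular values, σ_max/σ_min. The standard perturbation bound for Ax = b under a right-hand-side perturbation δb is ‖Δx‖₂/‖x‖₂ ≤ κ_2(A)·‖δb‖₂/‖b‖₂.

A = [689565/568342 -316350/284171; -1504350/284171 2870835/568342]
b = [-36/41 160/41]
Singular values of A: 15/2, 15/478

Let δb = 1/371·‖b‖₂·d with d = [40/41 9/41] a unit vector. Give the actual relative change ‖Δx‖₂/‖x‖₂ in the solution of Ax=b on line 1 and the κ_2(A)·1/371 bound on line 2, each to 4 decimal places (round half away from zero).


0.6442
0.6442

largest singular value 15/2, smallest 15/478
condition number: (15/2) ÷ (15/478) = 239.0000
perturbation bound = 239.0000·1/371 = 0.6442
solve Ax = b  →  x = [-0.3862 0.3678]
2-norm of b is 4.0000; of x, 0.5333
with δb = [0.0105 0.0024], A·Δx = δb → ‖Δx‖ = 0.3436
realised ‖Δx‖/‖x‖ = 0.6442
tightness: 0.6442 against a bound of 0.6442; the bound is attained (ratio 1)


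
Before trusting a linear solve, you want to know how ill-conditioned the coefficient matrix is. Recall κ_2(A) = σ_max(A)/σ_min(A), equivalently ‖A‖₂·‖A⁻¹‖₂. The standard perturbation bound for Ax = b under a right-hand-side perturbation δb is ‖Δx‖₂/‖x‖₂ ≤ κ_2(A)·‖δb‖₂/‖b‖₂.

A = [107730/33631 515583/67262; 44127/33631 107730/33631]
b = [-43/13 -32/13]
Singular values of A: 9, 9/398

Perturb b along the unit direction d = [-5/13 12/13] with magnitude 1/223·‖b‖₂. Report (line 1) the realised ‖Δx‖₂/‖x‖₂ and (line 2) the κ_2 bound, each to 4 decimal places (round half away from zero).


from the listed singular values, σ₁ = 9, σ_n = 9/398
κ_2(A) = 9 / (9/398) = 398.0000
κ_2(A)·‖δb‖/‖b‖ = 1.7848
solve Ax = b  →  x = [40.6496 -17.4188]
‖b‖ = 4.1231, ‖x‖ = 44.2245
re-solving with b+δb shifts x by Δx of norm 0.8176
relative error = 0.0185
tightness: 0.0185 against a bound of 1.7848 (unrounded ratio ≈ 0.0104)

0.0185
1.7848


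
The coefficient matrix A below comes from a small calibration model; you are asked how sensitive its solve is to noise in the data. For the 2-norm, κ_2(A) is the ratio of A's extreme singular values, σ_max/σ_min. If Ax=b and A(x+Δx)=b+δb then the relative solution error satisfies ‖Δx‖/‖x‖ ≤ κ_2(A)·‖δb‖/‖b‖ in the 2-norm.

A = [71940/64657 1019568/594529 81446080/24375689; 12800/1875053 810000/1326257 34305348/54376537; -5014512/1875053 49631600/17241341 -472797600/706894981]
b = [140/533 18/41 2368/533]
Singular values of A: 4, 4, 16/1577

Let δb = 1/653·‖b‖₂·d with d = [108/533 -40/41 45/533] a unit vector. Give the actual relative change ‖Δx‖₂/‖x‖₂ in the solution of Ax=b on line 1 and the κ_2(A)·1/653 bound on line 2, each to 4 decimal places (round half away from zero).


σ_max = 4, σ_min = 16/1577
κ = σ_max/σ_min = 4/(16/1577) = 394.2500
κ_2(A)·‖δb‖/‖b‖ = 0.6038
solve Ax = b  →  x = [-0.7241 0.8442 -0.1136]
2-norm of b is 4.4721; of x, 1.1180
with δb = [0.0014 -0.0067 0.0006], A·Δx = δb → ‖Δx‖ = 0.6750
relative error = 0.6038
realised/bound = 1 exactly: the bound is attained for this b and d

0.6038
0.6038


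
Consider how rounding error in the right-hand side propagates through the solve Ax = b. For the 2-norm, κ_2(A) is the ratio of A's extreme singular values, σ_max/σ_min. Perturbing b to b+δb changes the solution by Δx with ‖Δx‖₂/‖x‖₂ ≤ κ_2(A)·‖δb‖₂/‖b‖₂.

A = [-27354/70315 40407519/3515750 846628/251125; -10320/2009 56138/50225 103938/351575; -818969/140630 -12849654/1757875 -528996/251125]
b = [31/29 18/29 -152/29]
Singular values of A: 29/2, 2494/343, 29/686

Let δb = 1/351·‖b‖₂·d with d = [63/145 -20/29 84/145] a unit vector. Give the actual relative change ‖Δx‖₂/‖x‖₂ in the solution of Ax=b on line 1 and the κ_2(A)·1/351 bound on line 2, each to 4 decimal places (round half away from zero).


0.0051
0.9772

from the listed singular values, σ₁ = 29/2, σ_n = 29/686
κ_2(A) = (29/2) / (29/686) = 343.0000
bound on ‖Δx‖/‖x‖: κ·ε = 343.0000·1/351 = 0.9772
solve Ax = b  →  x = [0.3289 20.0707 -68.0684]
‖b‖ = 5.3852, ‖x‖ = 70.9666
with δb = [0.0067 -0.0106 0.0089], A·Δx = δb → ‖Δx‖ = 0.3629
realised ‖Δx‖/‖x‖ = 0.0051
realised/bound (from unrounded values) ≈ 0.0052


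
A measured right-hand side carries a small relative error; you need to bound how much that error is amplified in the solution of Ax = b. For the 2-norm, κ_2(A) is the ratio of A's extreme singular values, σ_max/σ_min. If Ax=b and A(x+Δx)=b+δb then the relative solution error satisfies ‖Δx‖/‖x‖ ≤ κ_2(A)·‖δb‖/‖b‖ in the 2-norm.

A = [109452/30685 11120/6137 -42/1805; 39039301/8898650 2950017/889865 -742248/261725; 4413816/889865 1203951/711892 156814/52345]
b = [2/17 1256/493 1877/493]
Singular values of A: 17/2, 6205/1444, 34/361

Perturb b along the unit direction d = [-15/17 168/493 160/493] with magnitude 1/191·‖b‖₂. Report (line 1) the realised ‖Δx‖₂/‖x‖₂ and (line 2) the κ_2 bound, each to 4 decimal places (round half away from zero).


σ_max = 17/2, σ_min = 34/361
κ = σ_max/σ_min = (17/2)/(34/361) = 90.2500
perturbation bound = 90.2500·1/191 = 0.4725
solve Ax = b  →  x = [-9.1475 18.1515 6.1693]
‖b‖₂ = 4.5826 and ‖x‖₂ = 21.2418
with δb = [-0.0212 0.0082 0.0078], A·Δx = δb → ‖Δx‖ = 0.2547
realised ‖Δx‖/‖x‖ = 0.0120
tightness: 0.0120 against a bound of 0.4725 (unrounded ratio ≈ 0.0254)

0.0120
0.4725


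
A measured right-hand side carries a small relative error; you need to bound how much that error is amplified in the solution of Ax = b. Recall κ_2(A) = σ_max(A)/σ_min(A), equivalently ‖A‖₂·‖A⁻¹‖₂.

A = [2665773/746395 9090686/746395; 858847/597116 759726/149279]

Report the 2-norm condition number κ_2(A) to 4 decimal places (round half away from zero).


287.0750

AᵀA = [781905238081/52743715600 335050387749/6592964450; 335050387749/6592964450 574379655784/3296482225]; tr = 398879189225/2109748624, det = 228765625/527437156
solving λ² − 398879189225/2109748624·λ + 228765625/527437156 = 0 gives λ = 3025/16, 302500/131859289
κ_2(A) = √(λ_max/λ_min) = √((3025/16) / (302500/131859289)) = 287.0750


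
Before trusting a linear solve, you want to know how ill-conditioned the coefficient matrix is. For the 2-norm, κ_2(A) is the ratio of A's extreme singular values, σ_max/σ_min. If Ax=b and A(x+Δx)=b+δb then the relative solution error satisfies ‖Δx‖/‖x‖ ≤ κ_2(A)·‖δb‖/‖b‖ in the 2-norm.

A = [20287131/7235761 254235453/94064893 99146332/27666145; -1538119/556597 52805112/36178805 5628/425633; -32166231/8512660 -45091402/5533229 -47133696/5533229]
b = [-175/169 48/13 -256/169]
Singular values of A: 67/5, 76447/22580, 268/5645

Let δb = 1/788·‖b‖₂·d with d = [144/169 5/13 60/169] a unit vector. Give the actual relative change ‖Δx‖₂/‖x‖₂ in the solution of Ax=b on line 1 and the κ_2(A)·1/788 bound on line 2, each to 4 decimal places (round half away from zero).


0.0931
0.3582

from the listed singular values, σ₁ = 67/5, σ_n = 268/5645
κ = σ_max/σ_min = (67/5)/(268/5645) = 282.2500
perturbation bound = 282.2500·1/788 = 0.3582
solve Ax = b  →  x = [-1.0170 0.6037 0.0515]
‖b‖₂ = 4.1231 and ‖x‖₂ = 1.1838
δb = ε·‖b‖·d = [0.0045 0.0020 0.0019]; solving A·Δx = δb gives ‖Δx‖ = 0.1102
realised ‖Δx‖/‖x‖ = 0.0931
so the bound overstates the realised error by a factor of ≈ 3.8474 (computed from the unrounded values)


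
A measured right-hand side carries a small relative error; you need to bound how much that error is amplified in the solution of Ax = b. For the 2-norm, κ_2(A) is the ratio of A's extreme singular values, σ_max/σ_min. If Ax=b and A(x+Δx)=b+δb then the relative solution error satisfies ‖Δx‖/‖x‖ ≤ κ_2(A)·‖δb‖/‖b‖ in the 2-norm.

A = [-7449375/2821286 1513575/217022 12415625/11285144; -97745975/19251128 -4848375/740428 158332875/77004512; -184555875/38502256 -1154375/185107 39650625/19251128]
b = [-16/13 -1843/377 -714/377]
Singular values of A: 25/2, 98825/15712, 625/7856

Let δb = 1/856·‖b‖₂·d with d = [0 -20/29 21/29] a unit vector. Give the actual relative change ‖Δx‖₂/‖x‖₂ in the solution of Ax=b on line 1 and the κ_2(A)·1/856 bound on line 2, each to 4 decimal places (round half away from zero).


0.0031
0.1836

largest singular value 25/2, smallest 625/7856
κ_2(A) = (25/2) / (625/7856) = 157.1200
perturbation bound = 157.1200·1/856 = 0.1836
solve Ax = b  →  x = [10.1964 0.0579 22.9856]
2-norm of b is 5.3852; of x, 25.1458
Δx = A⁻¹·δb where δb = 1/856·5.3852·d; ‖Δx‖ = 0.0791
realised ‖Δx‖/‖x‖ = 0.0031
so the bound overstates the realised error by a factor of ≈ 58.3681 (computed from the unrounded values)


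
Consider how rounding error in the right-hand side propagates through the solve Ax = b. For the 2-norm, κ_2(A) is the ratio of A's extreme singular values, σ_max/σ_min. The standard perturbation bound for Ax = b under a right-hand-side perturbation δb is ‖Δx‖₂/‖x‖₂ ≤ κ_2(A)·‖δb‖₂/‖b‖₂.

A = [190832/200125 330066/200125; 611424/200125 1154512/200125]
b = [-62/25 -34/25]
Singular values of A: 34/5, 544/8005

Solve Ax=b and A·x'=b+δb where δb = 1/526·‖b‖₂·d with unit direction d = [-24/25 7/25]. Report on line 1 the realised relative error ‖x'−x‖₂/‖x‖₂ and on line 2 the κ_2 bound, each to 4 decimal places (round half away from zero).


from the listed singular values, σ₁ = 34/5, σ_n = 544/8005
condition number: (34/5) ÷ (544/8005) = 100.0625
worst-case relative error ≤ 100.0625 × 1/526 = 0.1902
solve Ax = b  →  x = [-26.1062 13.5900]
‖b‖ = 2.8284, ‖x‖ = 29.4316
δb = ε·‖b‖·d = [-0.0052 0.0015]; solving A·Δx = δb gives ‖Δx‖ = 0.0791
relative error = 0.0027
tightness: 0.0027 against a bound of 0.1902 (unrounded ratio ≈ 0.0141)

0.0027
0.1902


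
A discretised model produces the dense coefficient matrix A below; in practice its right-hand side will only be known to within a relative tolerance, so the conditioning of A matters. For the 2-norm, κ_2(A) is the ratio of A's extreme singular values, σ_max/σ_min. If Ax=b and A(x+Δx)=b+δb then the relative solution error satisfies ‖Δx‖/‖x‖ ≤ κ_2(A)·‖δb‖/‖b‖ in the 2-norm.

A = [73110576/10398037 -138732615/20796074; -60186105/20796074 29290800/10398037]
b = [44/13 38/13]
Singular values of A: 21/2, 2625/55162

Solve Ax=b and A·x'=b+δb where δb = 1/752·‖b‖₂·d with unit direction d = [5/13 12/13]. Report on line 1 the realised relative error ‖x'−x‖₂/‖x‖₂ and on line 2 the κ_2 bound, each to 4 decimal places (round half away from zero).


0.0015
0.2934

largest singular value 21/2, smallest 2625/55162
κ_2(A) = (21/2) / (2625/55162) = 220.6480
perturbation bound = 220.6480·1/752 = 0.2934
solve Ax = b  →  x = [58.1078 60.7371]
‖b‖ = 4.4721, ‖x‖ = 84.0566
δb = ε·‖b‖·d = [0.0023 0.0055]; solving A·Δx = δb gives ‖Δx‖ = 0.1250
relative error = 0.0015
tightness: 0.0015 against a bound of 0.2934 (unrounded ratio ≈ 0.0051)


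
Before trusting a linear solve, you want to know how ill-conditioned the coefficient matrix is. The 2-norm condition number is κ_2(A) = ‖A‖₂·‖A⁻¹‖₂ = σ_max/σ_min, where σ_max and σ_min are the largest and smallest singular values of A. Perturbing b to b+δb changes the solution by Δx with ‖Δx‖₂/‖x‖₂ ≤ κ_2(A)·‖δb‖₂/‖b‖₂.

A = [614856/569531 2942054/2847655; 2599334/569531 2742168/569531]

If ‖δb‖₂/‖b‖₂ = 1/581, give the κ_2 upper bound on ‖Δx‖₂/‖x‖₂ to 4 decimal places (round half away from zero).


M = AᵀA = [4244250532/192959881 22277211264/964799405; 22277211264/964799405 116979664036/4823997025]. tr(M)=265262696/5736025, det(M)=1336336/5736025
eigenvalues of AᵀA: λ = (tr ± √(tr²−4·det))/2 = 1156/25, 1156/229441
σ_max=√(1156/25)=(34/5), σ_min=√(1156/229441)=(34/479) → κ = 95.8000
perturbation bound = 95.8000·1/581 = 0.1649

0.1649


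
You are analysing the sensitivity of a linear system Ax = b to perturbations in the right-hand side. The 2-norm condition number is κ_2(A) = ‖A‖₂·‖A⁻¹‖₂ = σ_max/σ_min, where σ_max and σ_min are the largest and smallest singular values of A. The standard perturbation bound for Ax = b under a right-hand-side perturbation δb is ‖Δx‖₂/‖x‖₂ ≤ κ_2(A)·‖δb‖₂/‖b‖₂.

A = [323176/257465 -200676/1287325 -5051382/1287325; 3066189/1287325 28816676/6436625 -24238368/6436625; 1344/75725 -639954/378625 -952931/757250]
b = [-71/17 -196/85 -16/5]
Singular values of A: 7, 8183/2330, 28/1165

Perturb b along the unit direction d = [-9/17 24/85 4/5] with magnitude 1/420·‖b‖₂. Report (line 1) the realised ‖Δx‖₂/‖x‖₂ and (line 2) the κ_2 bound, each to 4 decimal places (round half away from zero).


from the listed singular values, σ₁ = 7, σ_n = 28/1165
condition number: 7 ÷ (28/1165) = 291.2500
bound on ‖Δx‖/‖x‖: κ·ε = 291.2500·1/420 = 0.6935
solve Ax = b  →  x = [-38.6264 10.1963 -11.6969]
‖b‖ = 5.7446, ‖x‖ = 41.6267
with δb = [-0.0072 0.0039 0.0109], A·Δx = δb → ‖Δx‖ = 0.5691
realised ‖Δx‖/‖x‖ = 0.0137
so the bound overstates the realised error by a factor of ≈ 50.7239 (computed from the unrounded values)

0.0137
0.6935


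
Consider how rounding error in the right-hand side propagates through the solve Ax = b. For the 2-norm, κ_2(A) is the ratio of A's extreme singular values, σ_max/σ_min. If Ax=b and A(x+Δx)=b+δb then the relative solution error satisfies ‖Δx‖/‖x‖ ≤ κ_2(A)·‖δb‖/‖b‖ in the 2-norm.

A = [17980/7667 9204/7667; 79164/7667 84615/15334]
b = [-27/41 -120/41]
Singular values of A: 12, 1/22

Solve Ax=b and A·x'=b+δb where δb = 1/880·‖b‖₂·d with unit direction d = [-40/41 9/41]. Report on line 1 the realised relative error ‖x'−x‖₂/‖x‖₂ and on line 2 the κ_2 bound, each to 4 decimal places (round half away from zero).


from the listed singular values, σ₁ = 12, σ_n = 1/22
κ = σ_max/σ_min = 12/(1/22) = 264.0000
κ_2(A)·‖δb‖/‖b‖ = 0.3000
solve Ax = b  →  x = [-0.2206 -0.1176]
‖b‖ = 3.0000, ‖x‖ = 0.2500
δb = ε·‖b‖·d = [-0.0033 0.0007]; solving A·Δx = δb gives ‖Δx‖ = 0.0750
dividing the unrounded norms, ‖Δx‖/‖x‖ = 0.3000
tightness: 0.3000 against a bound of 0.3000; the bound is attained (ratio 1)

0.3000
0.3000


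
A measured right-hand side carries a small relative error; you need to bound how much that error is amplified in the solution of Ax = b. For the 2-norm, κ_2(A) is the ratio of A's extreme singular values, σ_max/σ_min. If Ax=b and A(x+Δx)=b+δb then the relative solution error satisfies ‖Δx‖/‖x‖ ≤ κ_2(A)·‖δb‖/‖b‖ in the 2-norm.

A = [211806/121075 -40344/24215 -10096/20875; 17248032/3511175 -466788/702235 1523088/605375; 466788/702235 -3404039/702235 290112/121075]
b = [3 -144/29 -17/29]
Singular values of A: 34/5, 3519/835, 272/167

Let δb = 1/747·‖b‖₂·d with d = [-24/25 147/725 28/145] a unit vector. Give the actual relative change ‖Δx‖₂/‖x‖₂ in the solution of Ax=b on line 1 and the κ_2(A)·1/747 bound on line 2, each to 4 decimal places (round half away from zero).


0.0018
0.0056

from the listed singular values, σ₁ = 34/5, σ_n = 272/167
condition number: (34/5) ÷ (272/167) = 4.1750
κ_2(A)·‖δb‖/‖b‖ = 0.0056
solve Ax = b  →  x = [0.0641 -1.0441 -2.3746]
‖b‖ = 5.8310, ‖x‖ = 2.5947
re-solving with b+δb shifts x by Δx of norm 0.0048
realised ‖Δx‖/‖x‖ = 0.0018
so the bound overstates the realised error by a factor of ≈ 3.0260 (computed from the unrounded values)


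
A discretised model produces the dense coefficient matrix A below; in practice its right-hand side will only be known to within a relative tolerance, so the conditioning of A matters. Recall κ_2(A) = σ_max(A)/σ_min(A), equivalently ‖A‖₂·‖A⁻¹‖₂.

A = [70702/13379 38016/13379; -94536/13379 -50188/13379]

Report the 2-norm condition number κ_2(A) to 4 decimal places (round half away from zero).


AᵀA = [13935828100/178997641 7432380000/178997641; 7432380000/178997641 3964051600/178997641]; tr = 61937300/619369, det = 40000/619369
eigenvalues of AᵀA: λ = (tr ± √(tr²−4·det))/2 = 100, 400/619369
σ_max=√100=10, σ_min=√(400/619369)=(20/787) → κ = 393.5000

393.5000


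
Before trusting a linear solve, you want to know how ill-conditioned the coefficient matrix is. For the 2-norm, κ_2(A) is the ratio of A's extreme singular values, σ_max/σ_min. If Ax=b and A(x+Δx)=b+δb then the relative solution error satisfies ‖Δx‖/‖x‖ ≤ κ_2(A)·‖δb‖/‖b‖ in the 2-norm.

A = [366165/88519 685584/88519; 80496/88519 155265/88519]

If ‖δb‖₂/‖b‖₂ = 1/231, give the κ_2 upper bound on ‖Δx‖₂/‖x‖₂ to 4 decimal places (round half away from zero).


1.6494

M = AᵀA = [83614761/4661281 156772800/4661281; 156772800/4661281 293951601/4661281]. tr(M)=1306458/16129, det(M)=729/16129
λ_max, λ_min = (1306458/16129 ± √1706785473600/260144641)/2 = 81, 9/16129
κ = σ_max/σ_min = 9/(3/127) = 381.0000
κ_2(A)·‖δb‖/‖b‖ = 1.6494


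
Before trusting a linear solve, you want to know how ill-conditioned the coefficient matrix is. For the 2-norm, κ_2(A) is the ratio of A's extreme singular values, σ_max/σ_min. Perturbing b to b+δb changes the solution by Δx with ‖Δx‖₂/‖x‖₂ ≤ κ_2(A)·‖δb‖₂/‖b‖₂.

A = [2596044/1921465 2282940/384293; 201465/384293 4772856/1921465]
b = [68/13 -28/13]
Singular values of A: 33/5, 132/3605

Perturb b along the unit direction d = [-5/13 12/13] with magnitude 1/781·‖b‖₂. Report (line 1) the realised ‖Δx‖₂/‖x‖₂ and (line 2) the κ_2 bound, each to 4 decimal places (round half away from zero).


largest singular value 33/5, smallest 132/3605
condition number: (33/5) ÷ (132/3605) = 180.2500
κ_2(A)·‖δb‖/‖b‖ = 0.2308
solve Ax = b  →  x = [106.7110 -23.3888]
‖b‖ = 5.6569, ‖x‖ = 109.2441
Δx = A⁻¹·δb where δb = 1/781·5.6569·d; ‖Δx‖ = 0.1978
dividing the unrounded norms, ‖Δx‖/‖x‖ = 0.0018
tightness: 0.0018 against a bound of 0.2308 (unrounded ratio ≈ 0.0078)

0.0018
0.2308


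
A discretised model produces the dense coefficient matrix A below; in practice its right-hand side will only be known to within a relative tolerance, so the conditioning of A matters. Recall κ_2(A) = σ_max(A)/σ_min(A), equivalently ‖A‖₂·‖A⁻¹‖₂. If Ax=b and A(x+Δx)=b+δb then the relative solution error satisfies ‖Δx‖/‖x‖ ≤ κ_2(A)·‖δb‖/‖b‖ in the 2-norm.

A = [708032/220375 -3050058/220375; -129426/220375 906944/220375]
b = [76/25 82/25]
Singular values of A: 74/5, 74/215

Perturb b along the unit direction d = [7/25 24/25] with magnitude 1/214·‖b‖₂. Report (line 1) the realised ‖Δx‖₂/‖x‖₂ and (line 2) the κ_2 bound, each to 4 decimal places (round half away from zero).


0.0052
0.2009

σ_max = 74/5, σ_min = 74/215
condition number: (74/5) ÷ (74/215) = 43.0000
worst-case relative error ≤ 43.0000 × 1/214 = 0.2009
solve Ax = b  →  x = [11.3678 2.4192]
‖b‖ = 4.4721, ‖x‖ = 11.6224
δb = ε·‖b‖·d = [0.0059 0.0201]; solving A·Δx = δb gives ‖Δx‖ = 0.0607
relative error = 0.0052
tightness: 0.0052 against a bound of 0.2009 (unrounded ratio ≈ 0.0260)


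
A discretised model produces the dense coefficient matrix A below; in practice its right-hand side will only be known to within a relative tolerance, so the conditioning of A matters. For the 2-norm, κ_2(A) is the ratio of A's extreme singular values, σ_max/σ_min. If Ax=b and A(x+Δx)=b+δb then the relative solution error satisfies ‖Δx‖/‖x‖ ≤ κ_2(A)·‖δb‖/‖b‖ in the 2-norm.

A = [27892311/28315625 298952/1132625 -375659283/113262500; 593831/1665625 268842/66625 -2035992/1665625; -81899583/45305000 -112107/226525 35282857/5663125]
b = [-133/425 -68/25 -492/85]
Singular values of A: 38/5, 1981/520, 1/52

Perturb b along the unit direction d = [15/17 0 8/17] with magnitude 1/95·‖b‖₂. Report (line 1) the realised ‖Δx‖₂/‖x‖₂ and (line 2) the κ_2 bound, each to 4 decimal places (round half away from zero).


0.0225
4.1600

largest singular value 38/5, smallest 1/52
κ_2(A) = (38/5) / (1/52) = 395.2000
κ_2(A)·‖δb‖/‖b‖ = 4.1600
solve Ax = b  →  x = [-149.5517 -0.9088 -44.3942]
‖b‖ = 6.4031, ‖x‖ = 156.0044
Δx = A⁻¹·δb where δb = 1/95·6.4031·d; ‖Δx‖ = 3.5049
relative error = 0.0225
so the bound overstates the realised error by a factor of ≈ 185.1649 (computed from the unrounded values)


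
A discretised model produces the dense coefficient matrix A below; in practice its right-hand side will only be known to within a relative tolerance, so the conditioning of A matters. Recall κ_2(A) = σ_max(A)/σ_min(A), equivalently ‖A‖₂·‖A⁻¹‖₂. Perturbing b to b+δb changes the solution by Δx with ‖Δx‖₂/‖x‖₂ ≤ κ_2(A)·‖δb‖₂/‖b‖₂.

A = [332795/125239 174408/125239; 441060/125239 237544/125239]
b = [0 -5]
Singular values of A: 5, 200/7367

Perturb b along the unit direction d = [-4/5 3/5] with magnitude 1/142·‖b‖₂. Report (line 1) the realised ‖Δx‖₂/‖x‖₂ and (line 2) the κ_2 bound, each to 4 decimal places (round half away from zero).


0.0117
1.2970

largest singular value 5, smallest 200/7367
condition number: 5 ÷ (200/7367) = 184.1750
bound on ‖Δx‖/‖x‖: κ·ε = 184.1750·1/142 = 1.2970
solve Ax = b  →  x = [51.2965 -97.8809]
‖b‖ = 5.0000, ‖x‖ = 110.5079
re-solving with b+δb shifts x by Δx of norm 1.2970
realised ‖Δx‖/‖x‖ = 0.0117
so the bound overstates the realised error by a factor of ≈ 110.5079 (computed from the unrounded values)


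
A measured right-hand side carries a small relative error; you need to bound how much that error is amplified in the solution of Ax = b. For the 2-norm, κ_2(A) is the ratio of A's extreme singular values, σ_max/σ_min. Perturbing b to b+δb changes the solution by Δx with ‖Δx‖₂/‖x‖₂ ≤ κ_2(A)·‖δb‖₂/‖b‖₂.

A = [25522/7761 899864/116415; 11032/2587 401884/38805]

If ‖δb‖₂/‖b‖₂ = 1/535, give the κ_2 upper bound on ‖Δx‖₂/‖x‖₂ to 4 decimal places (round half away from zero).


M = AᵀA = [134362900/4633317 967209040/13899951; 967209040/13899951 6964159888/41699853]. tr(M)=628725076/3207681, det(M)=3841600/3207681
char-poly roots: 196 and 19600/3207681
so κ_2 = √(196 / (19600/3207681)) = 179.1000
worst-case relative error ≤ 179.1000 × 1/535 = 0.3348

0.3348


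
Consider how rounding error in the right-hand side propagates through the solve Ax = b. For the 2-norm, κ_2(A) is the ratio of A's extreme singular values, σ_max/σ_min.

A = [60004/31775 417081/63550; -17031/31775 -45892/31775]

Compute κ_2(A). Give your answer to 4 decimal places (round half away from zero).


form AᵀA = [2314417/600625 7908894/600625; 7908894/600625 108495457/2402500] with trace 188405/3844 and determinant 2401/3844
solving λ² − 188405/3844·λ + 2401/3844 = 0 gives λ = 49, 49/3844
σ_max=√49=7, σ_min=√(49/3844)=(7/62) → κ = 62.0000

62.0000


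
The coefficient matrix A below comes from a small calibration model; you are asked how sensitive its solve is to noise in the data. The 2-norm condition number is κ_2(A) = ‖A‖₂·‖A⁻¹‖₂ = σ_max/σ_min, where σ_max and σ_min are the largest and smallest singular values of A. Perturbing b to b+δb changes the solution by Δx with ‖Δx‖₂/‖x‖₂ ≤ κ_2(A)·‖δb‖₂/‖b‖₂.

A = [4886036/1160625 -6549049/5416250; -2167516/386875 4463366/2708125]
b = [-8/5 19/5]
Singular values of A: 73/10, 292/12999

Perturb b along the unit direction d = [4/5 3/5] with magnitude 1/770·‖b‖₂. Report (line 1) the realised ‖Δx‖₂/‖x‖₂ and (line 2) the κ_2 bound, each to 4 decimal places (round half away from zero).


0.0054
0.4220

σ_max = 73/10, σ_min = 292/12999
condition number: (73/10) ÷ (292/12999) = 324.9750
bound on ‖Δx‖/‖x‖: κ·ε = 324.9750·1/770 = 0.4220
solve Ax = b  →  x = [11.9388 42.8899]
‖b‖ = 4.1231, ‖x‖ = 44.5205
δb = ε·‖b‖·d = [0.0043 0.0032]; solving A·Δx = δb gives ‖Δx‖ = 0.2384
relative error = 0.0054
realised/bound (from unrounded values) ≈ 0.0127


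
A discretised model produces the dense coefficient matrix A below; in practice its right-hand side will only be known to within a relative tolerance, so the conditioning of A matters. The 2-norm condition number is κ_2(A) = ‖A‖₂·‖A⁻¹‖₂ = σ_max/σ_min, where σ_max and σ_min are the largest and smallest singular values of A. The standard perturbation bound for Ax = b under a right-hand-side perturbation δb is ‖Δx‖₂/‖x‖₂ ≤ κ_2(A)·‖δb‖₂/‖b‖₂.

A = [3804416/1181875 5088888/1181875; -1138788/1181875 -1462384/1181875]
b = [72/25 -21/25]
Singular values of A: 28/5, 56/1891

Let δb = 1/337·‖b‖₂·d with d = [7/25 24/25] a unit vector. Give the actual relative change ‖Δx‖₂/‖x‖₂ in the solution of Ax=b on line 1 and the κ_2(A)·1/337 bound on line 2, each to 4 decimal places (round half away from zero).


0.5611
0.5611

largest singular value 28/5, smallest 56/1891
κ_2(A) = (28/5) / (56/1891) = 189.1000
κ_2(A)·‖δb‖/‖b‖ = 0.5611
solve Ax = b  →  x = [0.3214 0.4286]
‖b‖ = 3.0000, ‖x‖ = 0.5357
with δb = [0.0025 0.0085], A·Δx = δb → ‖Δx‖ = 0.3006
dividing the unrounded norms, ‖Δx‖/‖x‖ = 0.5611
realised/bound = 1 exactly: the bound is attained for this b and d


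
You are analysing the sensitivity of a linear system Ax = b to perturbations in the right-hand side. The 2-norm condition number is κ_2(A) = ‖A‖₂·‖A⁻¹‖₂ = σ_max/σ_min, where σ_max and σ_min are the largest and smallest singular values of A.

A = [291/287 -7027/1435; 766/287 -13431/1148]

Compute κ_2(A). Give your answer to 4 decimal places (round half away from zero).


140.0000

form AᵀA = [671437/82369 -29810079/823690; -29810079/823690 5299853689/32947600] with trace 3312569/19600 and determinant 28561/19600
λ_max, λ_min = (3312569/19600 ± √10970874197361/384160000)/2 = 169, 169/19600
κ = σ_max/σ_min = 13/(13/140) = 140.0000


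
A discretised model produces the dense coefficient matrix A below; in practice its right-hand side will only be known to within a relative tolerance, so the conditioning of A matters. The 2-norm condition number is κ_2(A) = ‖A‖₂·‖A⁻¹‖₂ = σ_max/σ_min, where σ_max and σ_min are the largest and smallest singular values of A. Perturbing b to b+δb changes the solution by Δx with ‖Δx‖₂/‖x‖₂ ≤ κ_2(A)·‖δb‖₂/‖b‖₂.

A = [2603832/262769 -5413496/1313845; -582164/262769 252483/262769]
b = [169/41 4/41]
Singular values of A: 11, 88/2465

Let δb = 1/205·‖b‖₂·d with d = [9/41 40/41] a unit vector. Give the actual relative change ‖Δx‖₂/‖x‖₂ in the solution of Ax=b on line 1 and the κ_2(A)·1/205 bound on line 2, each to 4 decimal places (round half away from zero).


0.0201
1.5030

from the listed singular values, σ₁ = 11, σ_n = 88/2465
κ = σ_max/σ_min = 11/(88/2465) = 308.1250
worst-case relative error ≤ 308.1250 × 1/205 = 1.5030
solve Ax = b  →  x = [11.1093 25.7168]
‖b‖ = 4.1231, ‖x‖ = 28.0137
re-solving with b+δb shifts x by Δx of norm 0.5634
relative error = 0.0201
realised/bound (from unrounded values) ≈ 0.0134


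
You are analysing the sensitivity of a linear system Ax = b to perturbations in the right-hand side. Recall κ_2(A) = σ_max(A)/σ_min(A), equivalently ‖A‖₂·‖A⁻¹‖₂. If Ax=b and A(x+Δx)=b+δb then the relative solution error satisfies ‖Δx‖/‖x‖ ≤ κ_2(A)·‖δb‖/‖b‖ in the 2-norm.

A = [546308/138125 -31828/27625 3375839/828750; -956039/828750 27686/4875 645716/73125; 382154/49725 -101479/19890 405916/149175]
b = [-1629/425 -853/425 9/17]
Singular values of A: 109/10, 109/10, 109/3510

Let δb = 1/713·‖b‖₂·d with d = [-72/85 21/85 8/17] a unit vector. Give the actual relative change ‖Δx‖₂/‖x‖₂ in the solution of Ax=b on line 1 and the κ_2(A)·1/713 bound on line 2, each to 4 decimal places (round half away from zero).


σ_max = 109/10, σ_min = 109/3510
condition number: (109/10) ÷ (109/3510) = 351.0000
worst-case relative error ≤ 351.0000 × 1/713 = 0.4923
solve Ax = b  →  x = [-58.0367 -68.2731 36.1004]
‖b‖ = 4.3589, ‖x‖ = 96.6059
δb = ε·‖b‖·d = [-0.0052 0.0015 0.0029]; solving A·Δx = δb gives ‖Δx‖ = 0.1969
realised ‖Δx‖/‖x‖ = 0.0020
so the bound overstates the realised error by a factor of ≈ 241.5759 (computed from the unrounded values)

0.0020
0.4923


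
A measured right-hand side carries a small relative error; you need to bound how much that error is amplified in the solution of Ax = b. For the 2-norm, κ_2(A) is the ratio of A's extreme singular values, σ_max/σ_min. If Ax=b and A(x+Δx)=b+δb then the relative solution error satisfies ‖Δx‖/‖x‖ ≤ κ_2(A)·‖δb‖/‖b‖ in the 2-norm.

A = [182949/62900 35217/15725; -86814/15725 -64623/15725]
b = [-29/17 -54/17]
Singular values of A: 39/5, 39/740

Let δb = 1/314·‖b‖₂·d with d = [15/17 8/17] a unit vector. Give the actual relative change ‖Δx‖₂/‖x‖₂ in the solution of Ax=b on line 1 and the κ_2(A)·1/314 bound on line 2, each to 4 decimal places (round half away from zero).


largest singular value 39/5, smallest 39/740
κ_2(A) = (39/5) / (39/740) = 148.0000
κ_2(A)·‖δb‖/‖b‖ = 0.4713
solve Ax = b  →  x = [34.3590 -45.3846]
‖b‖ = 3.6056, ‖x‖ = 56.9237
Δx = A⁻¹·δb where δb = 1/314·3.6056·d; ‖Δx‖ = 0.2179
realised ‖Δx‖/‖x‖ = 0.0038
realised/bound (from unrounded values) ≈ 0.0081

0.0038
0.4713


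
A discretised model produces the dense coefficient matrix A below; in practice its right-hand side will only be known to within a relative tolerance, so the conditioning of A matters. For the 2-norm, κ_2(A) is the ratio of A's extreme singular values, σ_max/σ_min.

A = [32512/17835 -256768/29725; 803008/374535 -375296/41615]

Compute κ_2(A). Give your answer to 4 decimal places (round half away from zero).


M = AᵀA = [1321013248/166797225 -3250880512/92665125; -3250880512/92665125 8028225536/51480625]. tr(M)=406491136/2480625, det(M)=268435456/62015625
char-poly roots: 4096/25 and 65536/2480625
κ_2(A) = √(λ_max/λ_min) = √((4096/25) / (65536/2480625)) = 78.7500

78.7500


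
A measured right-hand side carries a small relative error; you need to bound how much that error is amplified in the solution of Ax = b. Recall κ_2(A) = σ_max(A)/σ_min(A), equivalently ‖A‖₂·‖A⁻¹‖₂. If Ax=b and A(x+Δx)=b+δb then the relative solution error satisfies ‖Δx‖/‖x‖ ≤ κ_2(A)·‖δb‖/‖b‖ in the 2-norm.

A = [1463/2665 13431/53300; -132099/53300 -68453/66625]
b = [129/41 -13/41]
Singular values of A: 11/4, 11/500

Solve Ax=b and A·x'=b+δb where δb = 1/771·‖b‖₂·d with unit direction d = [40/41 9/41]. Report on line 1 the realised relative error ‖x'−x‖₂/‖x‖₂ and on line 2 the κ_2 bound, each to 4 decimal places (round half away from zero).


0.0014
0.1621

σ_max = 11/4, σ_min = 11/500
condition number: (11/4) ÷ (11/500) = 125.0000
worst-case relative error ≤ 125.0000 × 1/771 = 0.1621
solve Ax = b  →  x = [-52.1119 126.0140]
2-norm of b is 3.1623; of x, 136.3641
re-solving with b+δb shifts x by Δx of norm 0.1864
relative error = 0.0014
tightness: 0.0014 against a bound of 0.1621 (unrounded ratio ≈ 0.0084)


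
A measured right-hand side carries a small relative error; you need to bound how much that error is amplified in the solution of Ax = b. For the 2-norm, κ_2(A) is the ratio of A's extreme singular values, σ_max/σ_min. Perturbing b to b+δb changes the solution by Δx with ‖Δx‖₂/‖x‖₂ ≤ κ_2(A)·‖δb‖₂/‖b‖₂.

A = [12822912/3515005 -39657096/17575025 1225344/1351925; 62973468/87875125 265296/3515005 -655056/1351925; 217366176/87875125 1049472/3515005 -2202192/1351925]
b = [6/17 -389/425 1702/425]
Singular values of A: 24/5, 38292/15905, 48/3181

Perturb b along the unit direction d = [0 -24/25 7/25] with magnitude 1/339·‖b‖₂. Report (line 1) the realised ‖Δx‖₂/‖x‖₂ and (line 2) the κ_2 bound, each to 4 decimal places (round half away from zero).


0.0061
0.9383

from the listed singular values, σ₁ = 24/5, σ_n = 48/3181
κ = σ_max/σ_min = (24/5)/(48/3181) = 318.1000
worst-case relative error ≤ 318.1000 × 1/339 = 0.9383
solve Ax = b  →  x = [41.4542 98.4068 78.5281]
‖b‖ = 4.1231, ‖x‖ = 132.5482
re-solving with b+δb shifts x by Δx of norm 0.8060
realised ‖Δx‖/‖x‖ = 0.0061
so the bound overstates the realised error by a factor of ≈ 154.3087 (computed from the unrounded values)


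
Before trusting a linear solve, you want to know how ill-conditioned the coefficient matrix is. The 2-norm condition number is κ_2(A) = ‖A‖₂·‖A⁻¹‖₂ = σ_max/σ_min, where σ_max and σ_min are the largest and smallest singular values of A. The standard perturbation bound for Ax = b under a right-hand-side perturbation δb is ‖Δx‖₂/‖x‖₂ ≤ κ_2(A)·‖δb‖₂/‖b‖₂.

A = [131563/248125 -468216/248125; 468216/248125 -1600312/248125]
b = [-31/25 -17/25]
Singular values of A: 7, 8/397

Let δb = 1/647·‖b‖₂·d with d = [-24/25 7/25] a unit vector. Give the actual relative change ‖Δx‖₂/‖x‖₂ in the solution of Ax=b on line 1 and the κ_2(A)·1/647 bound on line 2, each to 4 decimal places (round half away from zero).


largest singular value 7, smallest 8/397
condition number: 7 ÷ (8/397) = 347.3750
κ_2(A)·‖δb‖/‖b‖ = 0.5369
solve Ax = b  →  x = [47.6000 14.0321]
2-norm of b is 1.4142; of x, 49.6252
δb = ε·‖b‖·d = [-0.0021 0.0006]; solving A·Δx = δb gives ‖Δx‖ = 0.1085
dividing the unrounded norms, ‖Δx‖/‖x‖ = 0.0022
so the bound overstates the realised error by a factor of ≈ 245.6322 (computed from the unrounded values)

0.0022
0.5369


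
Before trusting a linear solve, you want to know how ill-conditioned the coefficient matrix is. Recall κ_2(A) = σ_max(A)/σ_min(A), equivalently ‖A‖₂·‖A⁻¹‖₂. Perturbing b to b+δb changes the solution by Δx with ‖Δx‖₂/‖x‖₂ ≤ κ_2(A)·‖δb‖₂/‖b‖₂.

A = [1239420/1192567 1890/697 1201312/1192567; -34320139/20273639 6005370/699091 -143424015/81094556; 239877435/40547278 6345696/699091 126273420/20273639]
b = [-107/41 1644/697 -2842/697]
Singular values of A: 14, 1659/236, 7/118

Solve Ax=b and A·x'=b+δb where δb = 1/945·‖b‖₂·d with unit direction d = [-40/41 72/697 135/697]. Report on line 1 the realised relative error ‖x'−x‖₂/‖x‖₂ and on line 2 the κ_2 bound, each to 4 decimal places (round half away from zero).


largest singular value 14, smallest 7/118
κ = σ_max/σ_min = 14/(7/118) = 236.0000
bound on ‖Δx‖/‖x‖: κ·ε = 236.0000·1/945 = 0.2497
solve Ax = b  →  x = [-24.8296 0.0787 22.8146]
‖b‖₂ = 5.3852 and ‖x‖₂ = 33.7198
δb = ε·‖b‖·d = [-0.0056 0.0006 0.0011]; solving A·Δx = δb gives ‖Δx‖ = 0.0961
dividing the unrounded norms, ‖Δx‖/‖x‖ = 0.0028
realised/bound (from unrounded values) ≈ 0.0114

0.0028
0.2497


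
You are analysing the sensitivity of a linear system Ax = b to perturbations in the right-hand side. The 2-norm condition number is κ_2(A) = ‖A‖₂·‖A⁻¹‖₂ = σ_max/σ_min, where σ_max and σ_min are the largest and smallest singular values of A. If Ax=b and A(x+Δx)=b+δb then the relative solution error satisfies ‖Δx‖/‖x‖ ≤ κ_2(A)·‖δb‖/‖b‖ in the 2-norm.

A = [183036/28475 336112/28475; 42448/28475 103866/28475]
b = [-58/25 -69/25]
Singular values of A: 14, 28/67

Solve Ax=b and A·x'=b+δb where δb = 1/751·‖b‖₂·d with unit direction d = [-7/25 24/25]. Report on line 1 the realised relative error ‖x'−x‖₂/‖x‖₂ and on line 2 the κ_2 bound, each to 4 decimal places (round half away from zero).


0.0024
0.0446

from the listed singular values, σ₁ = 14, σ_n = 28/67
κ_2(A) = 14 / (28/67) = 33.5000
perturbation bound = 33.5000·1/751 = 0.0446
solve Ax = b  →  x = [4.1218 -2.4412]
2-norm of b is 3.6056; of x, 4.7905
re-solving with b+δb shifts x by Δx of norm 0.0115
dividing the unrounded norms, ‖Δx‖/‖x‖ = 0.0024
realised/bound (from unrounded values) ≈ 0.0538


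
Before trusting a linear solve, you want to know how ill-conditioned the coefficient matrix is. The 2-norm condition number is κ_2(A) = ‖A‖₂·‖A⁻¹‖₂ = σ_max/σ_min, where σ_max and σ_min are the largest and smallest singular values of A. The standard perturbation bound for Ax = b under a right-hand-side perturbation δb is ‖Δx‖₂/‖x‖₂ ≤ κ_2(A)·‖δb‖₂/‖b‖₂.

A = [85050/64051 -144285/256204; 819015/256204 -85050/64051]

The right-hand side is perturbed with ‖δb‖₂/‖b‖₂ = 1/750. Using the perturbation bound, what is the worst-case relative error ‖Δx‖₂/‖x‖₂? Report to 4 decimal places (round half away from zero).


form AᵀA = [4653974025/388405264 -121196250/24275329; -121196250/24275329 808013025/388405264] with trace 16159725/1149128 and determinant 50625/36772096
char-poly roots: 225/16 and 225/2298256
so κ_2 = √((225/16) / (225/2298256)) = 379.0000
worst-case relative error ≤ 379.0000 × 1/750 = 0.5053

0.5053


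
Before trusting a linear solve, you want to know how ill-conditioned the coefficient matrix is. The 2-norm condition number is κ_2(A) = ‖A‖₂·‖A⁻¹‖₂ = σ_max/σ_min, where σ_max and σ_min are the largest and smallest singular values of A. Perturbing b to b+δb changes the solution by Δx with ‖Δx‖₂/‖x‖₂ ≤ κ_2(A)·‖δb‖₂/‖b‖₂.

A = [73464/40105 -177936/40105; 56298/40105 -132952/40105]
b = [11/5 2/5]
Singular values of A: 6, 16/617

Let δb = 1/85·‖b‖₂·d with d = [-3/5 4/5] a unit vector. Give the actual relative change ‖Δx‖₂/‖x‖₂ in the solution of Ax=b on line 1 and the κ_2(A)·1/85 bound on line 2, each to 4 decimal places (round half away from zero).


0.0263
2.7221

largest singular value 6, smallest 16/617
κ = σ_max/σ_min = 6/(16/617) = 231.3750
worst-case relative error ≤ 231.3750 × 1/85 = 2.7221
solve Ax = b  →  x = [-35.4679 -15.1394]
‖b‖ = 2.2361, ‖x‖ = 38.5639
δb = ε·‖b‖·d = [-0.0158 0.0210]; solving A·Δx = δb gives ‖Δx‖ = 1.0145
realised ‖Δx‖/‖x‖ = 0.0263
tightness: 0.0263 against a bound of 2.7221 (unrounded ratio ≈ 0.0097)
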